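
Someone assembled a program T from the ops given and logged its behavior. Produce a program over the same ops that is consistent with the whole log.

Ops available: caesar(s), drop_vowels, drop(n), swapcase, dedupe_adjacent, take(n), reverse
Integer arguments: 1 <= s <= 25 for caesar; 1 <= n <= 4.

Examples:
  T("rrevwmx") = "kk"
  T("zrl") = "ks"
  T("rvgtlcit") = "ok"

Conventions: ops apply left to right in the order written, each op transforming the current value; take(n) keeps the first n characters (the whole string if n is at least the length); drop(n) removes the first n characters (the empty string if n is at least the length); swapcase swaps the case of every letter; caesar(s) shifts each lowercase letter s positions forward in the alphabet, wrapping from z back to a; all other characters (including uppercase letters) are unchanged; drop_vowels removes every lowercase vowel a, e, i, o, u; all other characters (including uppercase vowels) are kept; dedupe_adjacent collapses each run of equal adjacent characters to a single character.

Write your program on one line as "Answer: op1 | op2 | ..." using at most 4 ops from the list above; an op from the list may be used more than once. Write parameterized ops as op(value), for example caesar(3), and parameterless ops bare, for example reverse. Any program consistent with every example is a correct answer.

caesar(19) | take(2) | reverse

Check, running the answer program on each example:
  "rrevwmx" -> "kkxopfq" -> "kk" -> "kk"
  "zrl" -> "ske" -> "sk" -> "ks"
  "rvgtlcit" -> "kozmevbm" -> "ko" -> "ok"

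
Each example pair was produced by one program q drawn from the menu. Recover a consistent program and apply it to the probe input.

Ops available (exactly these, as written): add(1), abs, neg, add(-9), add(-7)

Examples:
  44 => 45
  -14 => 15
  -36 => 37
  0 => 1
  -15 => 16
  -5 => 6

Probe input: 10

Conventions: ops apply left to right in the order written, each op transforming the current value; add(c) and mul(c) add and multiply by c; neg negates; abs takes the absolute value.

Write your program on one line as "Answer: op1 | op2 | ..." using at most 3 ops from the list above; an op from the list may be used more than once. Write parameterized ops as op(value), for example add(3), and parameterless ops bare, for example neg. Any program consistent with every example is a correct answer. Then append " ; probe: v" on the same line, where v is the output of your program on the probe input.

abs | add(1) ; probe: 11

Check, running the answer program on each example:
  44 -> 44 -> 45
  -14 -> 14 -> 15
  -36 -> 36 -> 37
  0 -> 0 -> 1
  -15 -> 15 -> 16
  -5 -> 5 -> 6
  probe: 10 -> 10 -> 11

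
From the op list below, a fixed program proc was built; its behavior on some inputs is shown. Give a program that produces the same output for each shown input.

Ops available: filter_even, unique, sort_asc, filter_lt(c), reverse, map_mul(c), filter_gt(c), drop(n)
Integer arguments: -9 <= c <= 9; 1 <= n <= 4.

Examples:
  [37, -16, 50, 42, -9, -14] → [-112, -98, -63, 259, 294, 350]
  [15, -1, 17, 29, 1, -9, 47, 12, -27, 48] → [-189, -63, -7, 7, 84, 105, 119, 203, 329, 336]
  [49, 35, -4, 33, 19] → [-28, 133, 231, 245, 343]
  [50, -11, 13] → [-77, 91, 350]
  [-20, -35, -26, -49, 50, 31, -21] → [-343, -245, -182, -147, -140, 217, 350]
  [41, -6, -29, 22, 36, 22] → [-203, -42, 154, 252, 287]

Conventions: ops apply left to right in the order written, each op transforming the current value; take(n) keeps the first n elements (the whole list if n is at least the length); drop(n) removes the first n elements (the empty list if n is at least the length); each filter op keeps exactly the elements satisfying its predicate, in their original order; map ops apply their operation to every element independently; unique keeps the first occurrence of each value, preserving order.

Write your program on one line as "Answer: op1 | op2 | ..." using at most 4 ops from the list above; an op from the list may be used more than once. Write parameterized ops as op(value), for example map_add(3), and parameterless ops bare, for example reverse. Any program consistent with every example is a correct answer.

unique | map_mul(7) | sort_asc

Check, running the answer program on each example:
  [37, -16, 50, 42, -9, -14] -> [37, -16, 50, 42, -9, -14] -> [259, -112, 350, 294, -63, -98] -> [-112, -98, -63, 259, 294, 350]
  [15, -1, 17, 29, 1, -9, 47, 12, -27, 48] -> [15, -1, 17, 29, 1, -9, 47, 12, -27, 48] -> [105, -7, 119, 203, 7, -63, 329, 84, -189, 336] -> [-189, -63, -7, 7, 84, 105, 119, 203, 329, 336]
  [49, 35, -4, 33, 19] -> [49, 35, -4, 33, 19] -> [343, 245, -28, 231, 133] -> [-28, 133, 231, 245, 343]
  [50, -11, 13] -> [50, -11, 13] -> [350, -77, 91] -> [-77, 91, 350]
  [-20, -35, -26, -49, 50, 31, -21] -> [-20, -35, -26, -49, 50, 31, -21] -> [-140, -245, -182, -343, 350, 217, -147] -> [-343, -245, -182, -147, -140, 217, 350]
  [41, -6, -29, 22, 36, 22] -> [41, -6, -29, 22, 36] -> [287, -42, -203, 154, 252] -> [-203, -42, 154, 252, 287]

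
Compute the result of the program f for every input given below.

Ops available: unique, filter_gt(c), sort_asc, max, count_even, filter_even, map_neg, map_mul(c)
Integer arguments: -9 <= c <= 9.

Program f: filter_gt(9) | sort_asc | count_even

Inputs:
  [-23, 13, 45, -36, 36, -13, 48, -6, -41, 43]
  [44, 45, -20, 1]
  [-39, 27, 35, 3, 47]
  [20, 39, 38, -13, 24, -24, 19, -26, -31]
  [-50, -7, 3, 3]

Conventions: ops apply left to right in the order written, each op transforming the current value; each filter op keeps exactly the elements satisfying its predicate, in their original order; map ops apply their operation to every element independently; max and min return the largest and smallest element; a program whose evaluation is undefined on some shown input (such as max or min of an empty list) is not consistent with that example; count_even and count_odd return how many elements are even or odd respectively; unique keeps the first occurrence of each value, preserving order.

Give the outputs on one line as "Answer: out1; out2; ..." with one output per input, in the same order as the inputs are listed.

Execution, op by op:
  [-23, 13, 45, -36, 36, -13, 48, -6, -41, 43] -> [13, 45, 36, 48, 43] -> [13, 36, 43, 45, 48] -> 2
  [44, 45, -20, 1] -> [44, 45] -> [44, 45] -> 1
  [-39, 27, 35, 3, 47] -> [27, 35, 47] -> [27, 35, 47] -> 0
  [20, 39, 38, -13, 24, -24, 19, -26, -31] -> [20, 39, 38, 24, 19] -> [19, 20, 24, 38, 39] -> 3
  [-50, -7, 3, 3] -> [] -> [] -> 0

2; 1; 0; 3; 0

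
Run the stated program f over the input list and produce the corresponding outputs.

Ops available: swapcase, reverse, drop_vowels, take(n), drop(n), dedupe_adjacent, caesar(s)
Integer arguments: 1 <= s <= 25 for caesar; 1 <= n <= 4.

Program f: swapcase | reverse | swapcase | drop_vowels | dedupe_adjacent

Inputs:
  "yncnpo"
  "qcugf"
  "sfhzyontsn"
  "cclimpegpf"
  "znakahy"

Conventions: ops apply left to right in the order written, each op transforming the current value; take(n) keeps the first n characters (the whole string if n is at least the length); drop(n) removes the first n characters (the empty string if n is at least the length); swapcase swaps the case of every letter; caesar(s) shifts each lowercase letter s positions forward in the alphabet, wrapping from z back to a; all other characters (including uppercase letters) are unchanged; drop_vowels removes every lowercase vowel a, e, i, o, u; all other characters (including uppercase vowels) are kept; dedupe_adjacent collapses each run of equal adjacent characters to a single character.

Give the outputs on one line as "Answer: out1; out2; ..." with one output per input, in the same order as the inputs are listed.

"pncny"; "fgcq"; "nstnyzhfs"; "fpgpmlc"; "yhknz"

Execution, op by op:
  "yncnpo" -> "YNCNPO" -> "OPNCNY" -> "opncny" -> "pncny" -> "pncny"
  "qcugf" -> "QCUGF" -> "FGUCQ" -> "fgucq" -> "fgcq" -> "fgcq"
  "sfhzyontsn" -> "SFHZYONTSN" -> "NSTNOYZHFS" -> "nstnoyzhfs" -> "nstnyzhfs" -> "nstnyzhfs"
  "cclimpegpf" -> "CCLIMPEGPF" -> "FPGEPMILCC" -> "fpgepmilcc" -> "fpgpmlcc" -> "fpgpmlc"
  "znakahy" -> "ZNAKAHY" -> "YHAKANZ" -> "yhakanz" -> "yhknz" -> "yhknz"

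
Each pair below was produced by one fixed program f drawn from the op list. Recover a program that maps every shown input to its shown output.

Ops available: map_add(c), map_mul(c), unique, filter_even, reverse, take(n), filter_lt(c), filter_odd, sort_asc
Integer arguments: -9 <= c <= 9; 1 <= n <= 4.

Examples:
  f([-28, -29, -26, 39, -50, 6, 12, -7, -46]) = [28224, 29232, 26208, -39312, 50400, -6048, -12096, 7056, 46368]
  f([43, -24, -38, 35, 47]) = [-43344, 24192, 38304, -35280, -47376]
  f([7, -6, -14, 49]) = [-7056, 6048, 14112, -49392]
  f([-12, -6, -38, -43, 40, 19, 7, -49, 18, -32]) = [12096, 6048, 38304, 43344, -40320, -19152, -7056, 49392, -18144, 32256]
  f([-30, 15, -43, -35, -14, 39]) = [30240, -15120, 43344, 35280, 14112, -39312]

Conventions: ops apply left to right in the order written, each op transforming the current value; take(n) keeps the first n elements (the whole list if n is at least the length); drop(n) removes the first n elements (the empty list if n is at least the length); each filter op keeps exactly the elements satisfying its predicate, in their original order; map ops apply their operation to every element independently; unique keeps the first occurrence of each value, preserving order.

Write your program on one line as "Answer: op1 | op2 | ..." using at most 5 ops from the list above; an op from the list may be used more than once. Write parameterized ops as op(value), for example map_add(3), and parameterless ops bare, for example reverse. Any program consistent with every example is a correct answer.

map_mul(6) | map_mul(7) | map_mul(-6) | map_mul(4)

Check, running the answer program on each example:
  [-28, -29, -26, 39, -50, 6, 12, -7, -46] -> [-168, -174, -156, 234, -300, 36, 72, -42, -276] -> [-1176, -1218, -1092, 1638, -2100, 252, 504, -294, -1932] -> [7056, 7308, 6552, -9828, 12600, -1512, -3024, 1764, 11592] -> [28224, 29232, 26208, -39312, 50400, -6048, -12096, 7056, 46368]
  [43, -24, -38, 35, 47] -> [258, -144, -228, 210, 282] -> [1806, -1008, -1596, 1470, 1974] -> [-10836, 6048, 9576, -8820, -11844] -> [-43344, 24192, 38304, -35280, -47376]
  [7, -6, -14, 49] -> [42, -36, -84, 294] -> [294, -252, -588, 2058] -> [-1764, 1512, 3528, -12348] -> [-7056, 6048, 14112, -49392]
  [-12, -6, -38, -43, 40, 19, 7, -49, 18, -32] -> [-72, -36, -228, -258, 240, 114, 42, -294, 108, -192] -> [-504, -252, -1596, -1806, 1680, 798, 294, -2058, 756, -1344] -> [3024, 1512, 9576, 10836, -10080, -4788, -1764, 12348, -4536, 8064] -> [12096, 6048, 38304, 43344, -40320, -19152, -7056, 49392, -18144, 32256]
  [-30, 15, -43, -35, -14, 39] -> [-180, 90, -258, -210, -84, 234] -> [-1260, 630, -1806, -1470, -588, 1638] -> [7560, -3780, 10836, 8820, 3528, -9828] -> [30240, -15120, 43344, 35280, 14112, -39312]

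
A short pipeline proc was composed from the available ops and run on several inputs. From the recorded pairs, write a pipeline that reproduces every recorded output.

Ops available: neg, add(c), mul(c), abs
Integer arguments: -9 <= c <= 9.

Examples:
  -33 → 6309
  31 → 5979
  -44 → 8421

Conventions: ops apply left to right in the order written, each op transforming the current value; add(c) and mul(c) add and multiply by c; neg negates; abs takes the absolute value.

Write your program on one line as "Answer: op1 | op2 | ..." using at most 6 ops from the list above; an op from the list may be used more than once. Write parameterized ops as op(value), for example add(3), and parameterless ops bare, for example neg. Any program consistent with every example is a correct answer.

mul(8) | mul(-8) | add(-4) | add(-5) | mul(-3) | abs

Check, running the answer program on each example:
  -33 -> -264 -> 2112 -> 2108 -> 2103 -> -6309 -> 6309
  31 -> 248 -> -1984 -> -1988 -> -1993 -> 5979 -> 5979
  -44 -> -352 -> 2816 -> 2812 -> 2807 -> -8421 -> 8421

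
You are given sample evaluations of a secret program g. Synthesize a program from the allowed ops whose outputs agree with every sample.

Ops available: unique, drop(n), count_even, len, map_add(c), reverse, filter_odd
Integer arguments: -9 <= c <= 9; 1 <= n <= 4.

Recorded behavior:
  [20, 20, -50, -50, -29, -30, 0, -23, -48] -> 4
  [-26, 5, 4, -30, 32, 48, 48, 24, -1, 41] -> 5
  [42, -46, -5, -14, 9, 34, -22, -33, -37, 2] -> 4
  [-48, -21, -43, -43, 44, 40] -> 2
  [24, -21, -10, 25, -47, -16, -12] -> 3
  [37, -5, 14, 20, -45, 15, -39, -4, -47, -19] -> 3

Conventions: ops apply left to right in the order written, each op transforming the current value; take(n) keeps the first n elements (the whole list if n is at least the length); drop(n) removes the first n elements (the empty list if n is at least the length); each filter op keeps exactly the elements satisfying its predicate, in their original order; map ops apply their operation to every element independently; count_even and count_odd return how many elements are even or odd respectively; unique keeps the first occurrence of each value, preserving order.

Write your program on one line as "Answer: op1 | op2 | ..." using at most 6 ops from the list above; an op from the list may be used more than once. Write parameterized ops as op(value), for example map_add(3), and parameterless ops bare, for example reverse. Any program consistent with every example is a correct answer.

map_add(-5) | drop(2) | unique | reverse | filter_odd | len

Check, running the answer program on each example:
  [20, 20, -50, -50, -29, -30, 0, -23, -48] -> [15, 15, -55, -55, -34, -35, -5, -28, -53] -> [-55, -55, -34, -35, -5, -28, -53] -> [-55, -34, -35, -5, -28, -53] -> [-53, -28, -5, -35, -34, -55] -> [-53, -5, -35, -55] -> 4
  [-26, 5, 4, -30, 32, 48, 48, 24, -1, 41] -> [-31, 0, -1, -35, 27, 43, 43, 19, -6, 36] -> [-1, -35, 27, 43, 43, 19, -6, 36] -> [-1, -35, 27, 43, 19, -6, 36] -> [36, -6, 19, 43, 27, -35, -1] -> [19, 43, 27, -35, -1] -> 5
  [42, -46, -5, -14, 9, 34, -22, -33, -37, 2] -> [37, -51, -10, -19, 4, 29, -27, -38, -42, -3] -> [-10, -19, 4, 29, -27, -38, -42, -3] -> [-10, -19, 4, 29, -27, -38, -42, -3] -> [-3, -42, -38, -27, 29, 4, -19, -10] -> [-3, -27, 29, -19] -> 4
  [-48, -21, -43, -43, 44, 40] -> [-53, -26, -48, -48, 39, 35] -> [-48, -48, 39, 35] -> [-48, 39, 35] -> [35, 39, -48] -> [35, 39] -> 2
  [24, -21, -10, 25, -47, -16, -12] -> [19, -26, -15, 20, -52, -21, -17] -> [-15, 20, -52, -21, -17] -> [-15, 20, -52, -21, -17] -> [-17, -21, -52, 20, -15] -> [-17, -21, -15] -> 3
  [37, -5, 14, 20, -45, 15, -39, -4, -47, -19] -> [32, -10, 9, 15, -50, 10, -44, -9, -52, -24] -> [9, 15, -50, 10, -44, -9, -52, -24] -> [9, 15, -50, 10, -44, -9, -52, -24] -> [-24, -52, -9, -44, 10, -50, 15, 9] -> [-9, 15, 9] -> 3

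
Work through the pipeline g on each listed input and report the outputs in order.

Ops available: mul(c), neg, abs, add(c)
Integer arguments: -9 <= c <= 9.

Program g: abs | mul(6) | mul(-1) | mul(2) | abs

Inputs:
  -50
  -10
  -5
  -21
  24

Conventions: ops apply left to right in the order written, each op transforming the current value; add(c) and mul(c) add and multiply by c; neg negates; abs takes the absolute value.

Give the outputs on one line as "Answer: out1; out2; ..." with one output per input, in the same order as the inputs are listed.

Execution, op by op:
  -50 -> 50 -> 300 -> -300 -> -600 -> 600
  -10 -> 10 -> 60 -> -60 -> -120 -> 120
  -5 -> 5 -> 30 -> -30 -> -60 -> 60
  -21 -> 21 -> 126 -> -126 -> -252 -> 252
  24 -> 24 -> 144 -> -144 -> -288 -> 288

600; 120; 60; 252; 288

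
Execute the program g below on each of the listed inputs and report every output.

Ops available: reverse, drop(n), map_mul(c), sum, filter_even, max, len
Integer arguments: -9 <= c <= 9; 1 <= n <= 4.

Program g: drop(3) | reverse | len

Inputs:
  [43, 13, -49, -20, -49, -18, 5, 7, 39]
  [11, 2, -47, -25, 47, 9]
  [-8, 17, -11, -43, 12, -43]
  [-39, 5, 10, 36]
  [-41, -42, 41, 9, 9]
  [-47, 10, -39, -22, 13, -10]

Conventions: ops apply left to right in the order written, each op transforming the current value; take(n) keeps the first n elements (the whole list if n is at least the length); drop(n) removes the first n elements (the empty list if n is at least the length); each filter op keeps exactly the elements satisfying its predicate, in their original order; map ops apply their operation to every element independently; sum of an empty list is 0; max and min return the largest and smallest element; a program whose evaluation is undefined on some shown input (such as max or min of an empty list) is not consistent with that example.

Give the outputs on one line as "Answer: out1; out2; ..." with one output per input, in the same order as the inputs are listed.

6; 3; 3; 1; 2; 3

Execution, op by op:
  [43, 13, -49, -20, -49, -18, 5, 7, 39] -> [-20, -49, -18, 5, 7, 39] -> [39, 7, 5, -18, -49, -20] -> 6
  [11, 2, -47, -25, 47, 9] -> [-25, 47, 9] -> [9, 47, -25] -> 3
  [-8, 17, -11, -43, 12, -43] -> [-43, 12, -43] -> [-43, 12, -43] -> 3
  [-39, 5, 10, 36] -> [36] -> [36] -> 1
  [-41, -42, 41, 9, 9] -> [9, 9] -> [9, 9] -> 2
  [-47, 10, -39, -22, 13, -10] -> [-22, 13, -10] -> [-10, 13, -22] -> 3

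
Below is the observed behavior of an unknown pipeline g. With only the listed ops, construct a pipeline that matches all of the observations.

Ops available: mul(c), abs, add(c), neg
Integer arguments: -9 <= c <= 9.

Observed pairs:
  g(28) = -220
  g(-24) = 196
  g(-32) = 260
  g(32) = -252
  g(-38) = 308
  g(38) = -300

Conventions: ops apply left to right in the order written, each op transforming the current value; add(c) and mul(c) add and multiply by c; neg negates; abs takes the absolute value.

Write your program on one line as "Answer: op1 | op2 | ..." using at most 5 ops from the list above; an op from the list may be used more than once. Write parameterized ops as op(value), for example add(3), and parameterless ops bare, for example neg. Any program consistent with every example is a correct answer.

neg | mul(8) | neg | add(-4) | neg

Check, running the answer program on each example:
  28 -> -28 -> -224 -> 224 -> 220 -> -220
  -24 -> 24 -> 192 -> -192 -> -196 -> 196
  -32 -> 32 -> 256 -> -256 -> -260 -> 260
  32 -> -32 -> -256 -> 256 -> 252 -> -252
  -38 -> 38 -> 304 -> -304 -> -308 -> 308
  38 -> -38 -> -304 -> 304 -> 300 -> -300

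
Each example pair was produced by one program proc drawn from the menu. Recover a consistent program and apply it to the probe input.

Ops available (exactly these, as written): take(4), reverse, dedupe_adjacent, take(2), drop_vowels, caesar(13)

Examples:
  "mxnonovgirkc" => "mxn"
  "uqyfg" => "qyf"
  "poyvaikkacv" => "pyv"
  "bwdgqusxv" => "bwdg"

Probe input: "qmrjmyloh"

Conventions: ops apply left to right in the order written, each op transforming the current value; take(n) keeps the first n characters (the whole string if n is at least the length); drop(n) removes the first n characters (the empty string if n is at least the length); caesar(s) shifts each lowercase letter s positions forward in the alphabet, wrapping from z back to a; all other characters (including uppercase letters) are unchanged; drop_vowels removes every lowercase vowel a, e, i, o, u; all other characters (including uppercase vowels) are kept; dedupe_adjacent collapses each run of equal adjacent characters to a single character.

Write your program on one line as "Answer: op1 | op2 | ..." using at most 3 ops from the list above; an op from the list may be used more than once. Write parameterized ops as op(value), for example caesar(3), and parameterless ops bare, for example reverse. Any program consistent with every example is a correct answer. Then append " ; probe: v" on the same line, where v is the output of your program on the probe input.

take(4) | drop_vowels ; probe: "qmrj"

Check, running the answer program on each example:
  "mxnonovgirkc" -> "mxno" -> "mxn"
  "uqyfg" -> "uqyf" -> "qyf"
  "poyvaikkacv" -> "poyv" -> "pyv"
  "bwdgqusxv" -> "bwdg" -> "bwdg"
  probe: "qmrjmyloh" -> "qmrj" -> "qmrj"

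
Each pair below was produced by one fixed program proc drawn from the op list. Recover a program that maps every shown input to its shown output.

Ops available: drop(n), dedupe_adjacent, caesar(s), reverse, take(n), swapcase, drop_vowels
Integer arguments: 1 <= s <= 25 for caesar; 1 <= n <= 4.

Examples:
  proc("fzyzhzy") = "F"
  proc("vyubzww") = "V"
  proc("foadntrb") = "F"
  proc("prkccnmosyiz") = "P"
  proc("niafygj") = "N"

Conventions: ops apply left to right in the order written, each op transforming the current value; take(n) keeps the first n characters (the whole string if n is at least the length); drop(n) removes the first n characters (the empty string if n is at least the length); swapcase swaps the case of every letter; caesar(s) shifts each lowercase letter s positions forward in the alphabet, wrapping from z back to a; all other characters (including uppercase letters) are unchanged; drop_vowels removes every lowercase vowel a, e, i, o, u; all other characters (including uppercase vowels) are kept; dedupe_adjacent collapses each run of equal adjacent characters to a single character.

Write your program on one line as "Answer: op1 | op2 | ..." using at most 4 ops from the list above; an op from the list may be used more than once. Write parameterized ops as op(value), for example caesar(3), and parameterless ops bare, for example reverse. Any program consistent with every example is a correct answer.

reverse | swapcase | reverse | take(1)

Check, running the answer program on each example:
  "fzyzhzy" -> "yzhzyzf" -> "YZHZYZF" -> "FZYZHZY" -> "F"
  "vyubzww" -> "wwzbuyv" -> "WWZBUYV" -> "VYUBZWW" -> "V"
  "foadntrb" -> "brtndaof" -> "BRTNDAOF" -> "FOADNTRB" -> "F"
  "prkccnmosyiz" -> "ziysomncckrp" -> "ZIYSOMNCCKRP" -> "PRKCCNMOSYIZ" -> "P"
  "niafygj" -> "jgyfain" -> "JGYFAIN" -> "NIAFYGJ" -> "N"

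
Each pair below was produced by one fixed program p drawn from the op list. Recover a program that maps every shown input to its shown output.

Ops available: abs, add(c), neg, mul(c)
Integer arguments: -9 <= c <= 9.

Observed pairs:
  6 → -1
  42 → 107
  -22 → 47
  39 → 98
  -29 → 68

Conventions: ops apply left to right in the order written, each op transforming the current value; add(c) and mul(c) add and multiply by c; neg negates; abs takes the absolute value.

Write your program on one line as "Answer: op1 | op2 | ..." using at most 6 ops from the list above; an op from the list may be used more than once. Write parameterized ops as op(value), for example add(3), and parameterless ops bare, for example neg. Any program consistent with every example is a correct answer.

abs | neg | add(5) | mul(-3) | add(-6) | add(2)

Check, running the answer program on each example:
  6 -> 6 -> -6 -> -1 -> 3 -> -3 -> -1
  42 -> 42 -> -42 -> -37 -> 111 -> 105 -> 107
  -22 -> 22 -> -22 -> -17 -> 51 -> 45 -> 47
  39 -> 39 -> -39 -> -34 -> 102 -> 96 -> 98
  -29 -> 29 -> -29 -> -24 -> 72 -> 66 -> 68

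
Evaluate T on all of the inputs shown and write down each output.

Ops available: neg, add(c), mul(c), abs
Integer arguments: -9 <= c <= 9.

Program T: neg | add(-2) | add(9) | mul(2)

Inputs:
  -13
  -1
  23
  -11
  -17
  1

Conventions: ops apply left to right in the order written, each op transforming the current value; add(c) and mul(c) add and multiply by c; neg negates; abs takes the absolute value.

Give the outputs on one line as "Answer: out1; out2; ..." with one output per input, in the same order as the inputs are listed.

40; 16; -32; 36; 48; 12

Execution, op by op:
  -13 -> 13 -> 11 -> 20 -> 40
  -1 -> 1 -> -1 -> 8 -> 16
  23 -> -23 -> -25 -> -16 -> -32
  -11 -> 11 -> 9 -> 18 -> 36
  -17 -> 17 -> 15 -> 24 -> 48
  1 -> -1 -> -3 -> 6 -> 12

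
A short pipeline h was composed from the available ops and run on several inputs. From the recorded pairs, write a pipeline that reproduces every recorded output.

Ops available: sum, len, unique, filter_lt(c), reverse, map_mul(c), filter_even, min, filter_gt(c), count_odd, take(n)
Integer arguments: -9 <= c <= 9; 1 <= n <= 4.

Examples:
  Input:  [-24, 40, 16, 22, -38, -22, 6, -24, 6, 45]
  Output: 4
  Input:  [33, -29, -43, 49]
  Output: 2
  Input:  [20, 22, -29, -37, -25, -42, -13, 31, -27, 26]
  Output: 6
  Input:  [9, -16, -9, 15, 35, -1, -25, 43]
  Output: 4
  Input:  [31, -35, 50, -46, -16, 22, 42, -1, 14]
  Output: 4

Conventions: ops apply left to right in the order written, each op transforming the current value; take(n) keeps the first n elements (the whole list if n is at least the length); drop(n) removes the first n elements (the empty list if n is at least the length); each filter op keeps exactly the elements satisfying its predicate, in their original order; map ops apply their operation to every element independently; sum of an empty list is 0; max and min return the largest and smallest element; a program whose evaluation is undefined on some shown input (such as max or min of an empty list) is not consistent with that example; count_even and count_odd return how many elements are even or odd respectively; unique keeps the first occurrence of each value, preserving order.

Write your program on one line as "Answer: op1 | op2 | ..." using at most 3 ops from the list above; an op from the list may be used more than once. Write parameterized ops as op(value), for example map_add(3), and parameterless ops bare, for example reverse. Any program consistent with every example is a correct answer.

filter_lt(4) | reverse | len

Check, running the answer program on each example:
  [-24, 40, 16, 22, -38, -22, 6, -24, 6, 45] -> [-24, -38, -22, -24] -> [-24, -22, -38, -24] -> 4
  [33, -29, -43, 49] -> [-29, -43] -> [-43, -29] -> 2
  [20, 22, -29, -37, -25, -42, -13, 31, -27, 26] -> [-29, -37, -25, -42, -13, -27] -> [-27, -13, -42, -25, -37, -29] -> 6
  [9, -16, -9, 15, 35, -1, -25, 43] -> [-16, -9, -1, -25] -> [-25, -1, -9, -16] -> 4
  [31, -35, 50, -46, -16, 22, 42, -1, 14] -> [-35, -46, -16, -1] -> [-1, -16, -46, -35] -> 4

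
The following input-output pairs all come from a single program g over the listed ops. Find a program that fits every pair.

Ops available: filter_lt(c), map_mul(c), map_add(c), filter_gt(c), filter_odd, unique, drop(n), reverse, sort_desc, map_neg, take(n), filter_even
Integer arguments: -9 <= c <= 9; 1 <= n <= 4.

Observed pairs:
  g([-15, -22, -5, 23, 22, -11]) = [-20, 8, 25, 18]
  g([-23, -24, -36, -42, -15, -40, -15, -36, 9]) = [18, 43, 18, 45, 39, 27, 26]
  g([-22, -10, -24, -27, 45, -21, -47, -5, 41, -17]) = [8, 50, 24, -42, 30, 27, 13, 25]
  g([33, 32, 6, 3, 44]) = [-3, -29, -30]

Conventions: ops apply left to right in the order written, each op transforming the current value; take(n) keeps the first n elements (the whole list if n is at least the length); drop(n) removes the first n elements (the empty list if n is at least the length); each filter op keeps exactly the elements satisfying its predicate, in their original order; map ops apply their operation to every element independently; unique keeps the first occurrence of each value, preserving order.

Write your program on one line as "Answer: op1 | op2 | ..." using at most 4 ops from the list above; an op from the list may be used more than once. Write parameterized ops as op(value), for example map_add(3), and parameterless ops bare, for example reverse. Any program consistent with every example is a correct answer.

reverse | map_neg | drop(2) | map_add(3)

Check, running the answer program on each example:
  [-15, -22, -5, 23, 22, -11] -> [-11, 22, 23, -5, -22, -15] -> [11, -22, -23, 5, 22, 15] -> [-23, 5, 22, 15] -> [-20, 8, 25, 18]
  [-23, -24, -36, -42, -15, -40, -15, -36, 9] -> [9, -36, -15, -40, -15, -42, -36, -24, -23] -> [-9, 36, 15, 40, 15, 42, 36, 24, 23] -> [15, 40, 15, 42, 36, 24, 23] -> [18, 43, 18, 45, 39, 27, 26]
  [-22, -10, -24, -27, 45, -21, -47, -5, 41, -17] -> [-17, 41, -5, -47, -21, 45, -27, -24, -10, -22] -> [17, -41, 5, 47, 21, -45, 27, 24, 10, 22] -> [5, 47, 21, -45, 27, 24, 10, 22] -> [8, 50, 24, -42, 30, 27, 13, 25]
  [33, 32, 6, 3, 44] -> [44, 3, 6, 32, 33] -> [-44, -3, -6, -32, -33] -> [-6, -32, -33] -> [-3, -29, -30]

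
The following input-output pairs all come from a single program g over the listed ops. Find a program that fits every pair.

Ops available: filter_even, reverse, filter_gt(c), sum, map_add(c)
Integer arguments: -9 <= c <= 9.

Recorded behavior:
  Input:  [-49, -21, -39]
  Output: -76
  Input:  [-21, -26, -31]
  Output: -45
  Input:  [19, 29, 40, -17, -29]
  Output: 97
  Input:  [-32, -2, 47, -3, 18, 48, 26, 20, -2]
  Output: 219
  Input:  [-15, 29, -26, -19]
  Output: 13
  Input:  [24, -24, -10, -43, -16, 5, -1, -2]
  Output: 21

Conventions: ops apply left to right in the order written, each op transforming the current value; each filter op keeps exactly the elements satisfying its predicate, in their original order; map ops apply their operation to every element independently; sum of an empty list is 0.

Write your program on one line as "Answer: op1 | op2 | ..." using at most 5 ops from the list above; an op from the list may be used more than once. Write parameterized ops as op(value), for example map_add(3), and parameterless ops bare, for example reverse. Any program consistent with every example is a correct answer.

map_add(8) | reverse | map_add(3) | sum

Check, running the answer program on each example:
  [-49, -21, -39] -> [-41, -13, -31] -> [-31, -13, -41] -> [-28, -10, -38] -> -76
  [-21, -26, -31] -> [-13, -18, -23] -> [-23, -18, -13] -> [-20, -15, -10] -> -45
  [19, 29, 40, -17, -29] -> [27, 37, 48, -9, -21] -> [-21, -9, 48, 37, 27] -> [-18, -6, 51, 40, 30] -> 97
  [-32, -2, 47, -3, 18, 48, 26, 20, -2] -> [-24, 6, 55, 5, 26, 56, 34, 28, 6] -> [6, 28, 34, 56, 26, 5, 55, 6, -24] -> [9, 31, 37, 59, 29, 8, 58, 9, -21] -> 219
  [-15, 29, -26, -19] -> [-7, 37, -18, -11] -> [-11, -18, 37, -7] -> [-8, -15, 40, -4] -> 13
  [24, -24, -10, -43, -16, 5, -1, -2] -> [32, -16, -2, -35, -8, 13, 7, 6] -> [6, 7, 13, -8, -35, -2, -16, 32] -> [9, 10, 16, -5, -32, 1, -13, 35] -> 21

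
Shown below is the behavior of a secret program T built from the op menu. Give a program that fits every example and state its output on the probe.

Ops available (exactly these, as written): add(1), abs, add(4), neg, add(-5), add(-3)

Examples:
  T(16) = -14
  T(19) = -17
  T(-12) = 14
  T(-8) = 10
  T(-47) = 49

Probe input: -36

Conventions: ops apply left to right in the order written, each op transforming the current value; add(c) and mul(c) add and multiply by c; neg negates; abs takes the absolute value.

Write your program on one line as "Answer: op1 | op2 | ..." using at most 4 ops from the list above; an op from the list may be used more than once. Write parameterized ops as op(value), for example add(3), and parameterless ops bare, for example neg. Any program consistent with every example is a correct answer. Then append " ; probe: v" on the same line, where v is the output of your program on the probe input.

add(-5) | neg | add(-3) ; probe: 38

Check, running the answer program on each example:
  16 -> 11 -> -11 -> -14
  19 -> 14 -> -14 -> -17
  -12 -> -17 -> 17 -> 14
  -8 -> -13 -> 13 -> 10
  -47 -> -52 -> 52 -> 49
  probe: -36 -> -41 -> 41 -> 38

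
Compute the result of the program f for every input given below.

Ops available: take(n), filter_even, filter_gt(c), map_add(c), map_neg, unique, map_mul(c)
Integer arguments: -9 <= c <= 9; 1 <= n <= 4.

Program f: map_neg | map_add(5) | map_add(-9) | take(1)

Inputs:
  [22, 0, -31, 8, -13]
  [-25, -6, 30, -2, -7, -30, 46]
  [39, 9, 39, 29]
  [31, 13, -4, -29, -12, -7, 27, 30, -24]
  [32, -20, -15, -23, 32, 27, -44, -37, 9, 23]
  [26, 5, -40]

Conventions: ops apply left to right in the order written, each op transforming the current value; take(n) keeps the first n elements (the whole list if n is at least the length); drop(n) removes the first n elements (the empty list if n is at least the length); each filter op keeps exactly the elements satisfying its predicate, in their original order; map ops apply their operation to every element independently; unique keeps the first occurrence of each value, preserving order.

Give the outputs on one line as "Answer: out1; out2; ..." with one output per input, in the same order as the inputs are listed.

Execution, op by op:
  [22, 0, -31, 8, -13] -> [-22, 0, 31, -8, 13] -> [-17, 5, 36, -3, 18] -> [-26, -4, 27, -12, 9] -> [-26]
  [-25, -6, 30, -2, -7, -30, 46] -> [25, 6, -30, 2, 7, 30, -46] -> [30, 11, -25, 7, 12, 35, -41] -> [21, 2, -34, -2, 3, 26, -50] -> [21]
  [39, 9, 39, 29] -> [-39, -9, -39, -29] -> [-34, -4, -34, -24] -> [-43, -13, -43, -33] -> [-43]
  [31, 13, -4, -29, -12, -7, 27, 30, -24] -> [-31, -13, 4, 29, 12, 7, -27, -30, 24] -> [-26, -8, 9, 34, 17, 12, -22, -25, 29] -> [-35, -17, 0, 25, 8, 3, -31, -34, 20] -> [-35]
  [32, -20, -15, -23, 32, 27, -44, -37, 9, 23] -> [-32, 20, 15, 23, -32, -27, 44, 37, -9, -23] -> [-27, 25, 20, 28, -27, -22, 49, 42, -4, -18] -> [-36, 16, 11, 19, -36, -31, 40, 33, -13, -27] -> [-36]
  [26, 5, -40] -> [-26, -5, 40] -> [-21, 0, 45] -> [-30, -9, 36] -> [-30]

[-26]; [21]; [-43]; [-35]; [-36]; [-30]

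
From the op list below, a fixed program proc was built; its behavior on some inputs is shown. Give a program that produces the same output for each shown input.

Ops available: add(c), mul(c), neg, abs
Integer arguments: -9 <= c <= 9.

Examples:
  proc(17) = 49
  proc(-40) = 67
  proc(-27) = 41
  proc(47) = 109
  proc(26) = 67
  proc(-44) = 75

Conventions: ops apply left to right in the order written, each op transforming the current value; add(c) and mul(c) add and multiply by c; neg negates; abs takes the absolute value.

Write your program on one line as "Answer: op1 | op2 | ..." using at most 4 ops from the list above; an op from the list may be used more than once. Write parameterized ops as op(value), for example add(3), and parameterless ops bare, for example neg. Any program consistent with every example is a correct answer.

add(7) | mul(-2) | abs | add(1)

Check, running the answer program on each example:
  17 -> 24 -> -48 -> 48 -> 49
  -40 -> -33 -> 66 -> 66 -> 67
  -27 -> -20 -> 40 -> 40 -> 41
  47 -> 54 -> -108 -> 108 -> 109
  26 -> 33 -> -66 -> 66 -> 67
  -44 -> -37 -> 74 -> 74 -> 75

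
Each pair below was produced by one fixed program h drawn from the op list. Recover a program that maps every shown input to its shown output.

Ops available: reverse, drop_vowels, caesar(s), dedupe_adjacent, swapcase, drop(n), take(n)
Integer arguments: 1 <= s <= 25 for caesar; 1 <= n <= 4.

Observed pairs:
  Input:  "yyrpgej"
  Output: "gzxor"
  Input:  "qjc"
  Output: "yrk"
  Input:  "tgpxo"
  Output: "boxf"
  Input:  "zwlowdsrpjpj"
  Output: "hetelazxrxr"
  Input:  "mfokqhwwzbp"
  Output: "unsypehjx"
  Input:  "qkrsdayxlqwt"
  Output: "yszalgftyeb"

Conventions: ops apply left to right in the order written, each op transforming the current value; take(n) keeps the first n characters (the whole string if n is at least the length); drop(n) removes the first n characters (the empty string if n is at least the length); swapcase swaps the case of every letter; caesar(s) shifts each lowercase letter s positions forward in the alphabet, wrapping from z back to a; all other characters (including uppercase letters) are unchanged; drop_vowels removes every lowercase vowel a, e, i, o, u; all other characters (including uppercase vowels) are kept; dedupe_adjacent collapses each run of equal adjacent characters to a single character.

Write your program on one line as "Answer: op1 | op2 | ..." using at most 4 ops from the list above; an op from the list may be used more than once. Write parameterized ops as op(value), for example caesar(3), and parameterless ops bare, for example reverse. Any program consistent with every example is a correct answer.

drop_vowels | dedupe_adjacent | caesar(8)

Check, running the answer program on each example:
  "yyrpgej" -> "yyrpgj" -> "yrpgj" -> "gzxor"
  "qjc" -> "qjc" -> "qjc" -> "yrk"
  "tgpxo" -> "tgpx" -> "tgpx" -> "boxf"
  "zwlowdsrpjpj" -> "zwlwdsrpjpj" -> "zwlwdsrpjpj" -> "hetelazxrxr"
  "mfokqhwwzbp" -> "mfkqhwwzbp" -> "mfkqhwzbp" -> "unsypehjx"
  "qkrsdayxlqwt" -> "qkrsdyxlqwt" -> "qkrsdyxlqwt" -> "yszalgftyeb"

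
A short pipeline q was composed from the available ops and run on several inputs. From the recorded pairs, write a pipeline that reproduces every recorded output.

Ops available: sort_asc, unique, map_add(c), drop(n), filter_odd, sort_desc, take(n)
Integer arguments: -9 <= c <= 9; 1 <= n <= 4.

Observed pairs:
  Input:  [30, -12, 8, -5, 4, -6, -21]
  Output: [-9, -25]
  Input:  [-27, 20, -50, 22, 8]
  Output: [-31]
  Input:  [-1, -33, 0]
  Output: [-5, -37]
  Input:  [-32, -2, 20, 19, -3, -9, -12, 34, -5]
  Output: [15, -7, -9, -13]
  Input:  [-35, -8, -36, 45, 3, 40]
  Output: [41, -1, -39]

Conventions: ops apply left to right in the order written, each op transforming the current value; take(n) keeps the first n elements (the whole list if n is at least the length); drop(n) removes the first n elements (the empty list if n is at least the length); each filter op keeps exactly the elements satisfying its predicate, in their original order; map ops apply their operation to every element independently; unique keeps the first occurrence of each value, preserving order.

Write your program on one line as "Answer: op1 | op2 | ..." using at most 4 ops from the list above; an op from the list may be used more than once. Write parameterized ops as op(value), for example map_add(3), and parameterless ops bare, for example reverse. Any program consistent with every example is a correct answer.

sort_asc | sort_desc | filter_odd | map_add(-4)

Check, running the answer program on each example:
  [30, -12, 8, -5, 4, -6, -21] -> [-21, -12, -6, -5, 4, 8, 30] -> [30, 8, 4, -5, -6, -12, -21] -> [-5, -21] -> [-9, -25]
  [-27, 20, -50, 22, 8] -> [-50, -27, 8, 20, 22] -> [22, 20, 8, -27, -50] -> [-27] -> [-31]
  [-1, -33, 0] -> [-33, -1, 0] -> [0, -1, -33] -> [-1, -33] -> [-5, -37]
  [-32, -2, 20, 19, -3, -9, -12, 34, -5] -> [-32, -12, -9, -5, -3, -2, 19, 20, 34] -> [34, 20, 19, -2, -3, -5, -9, -12, -32] -> [19, -3, -5, -9] -> [15, -7, -9, -13]
  [-35, -8, -36, 45, 3, 40] -> [-36, -35, -8, 3, 40, 45] -> [45, 40, 3, -8, -35, -36] -> [45, 3, -35] -> [41, -1, -39]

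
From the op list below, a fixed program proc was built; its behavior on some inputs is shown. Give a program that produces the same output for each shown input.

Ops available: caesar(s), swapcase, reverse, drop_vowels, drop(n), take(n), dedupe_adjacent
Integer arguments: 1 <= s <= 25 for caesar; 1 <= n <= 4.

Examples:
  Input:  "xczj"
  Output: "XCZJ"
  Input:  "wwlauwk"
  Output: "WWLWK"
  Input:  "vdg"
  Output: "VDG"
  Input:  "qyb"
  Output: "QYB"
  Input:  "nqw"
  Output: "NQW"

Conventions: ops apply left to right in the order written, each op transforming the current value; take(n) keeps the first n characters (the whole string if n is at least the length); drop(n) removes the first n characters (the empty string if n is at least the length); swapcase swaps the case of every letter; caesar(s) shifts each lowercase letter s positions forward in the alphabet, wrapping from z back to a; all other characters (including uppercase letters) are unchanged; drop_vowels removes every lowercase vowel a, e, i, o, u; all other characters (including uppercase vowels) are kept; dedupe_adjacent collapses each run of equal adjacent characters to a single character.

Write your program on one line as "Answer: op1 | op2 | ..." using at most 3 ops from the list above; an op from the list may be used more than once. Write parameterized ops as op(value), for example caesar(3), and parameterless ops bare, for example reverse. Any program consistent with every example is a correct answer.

drop_vowels | swapcase

Check, running the answer program on each example:
  "xczj" -> "xczj" -> "XCZJ"
  "wwlauwk" -> "wwlwk" -> "WWLWK"
  "vdg" -> "vdg" -> "VDG"
  "qyb" -> "qyb" -> "QYB"
  "nqw" -> "nqw" -> "NQW"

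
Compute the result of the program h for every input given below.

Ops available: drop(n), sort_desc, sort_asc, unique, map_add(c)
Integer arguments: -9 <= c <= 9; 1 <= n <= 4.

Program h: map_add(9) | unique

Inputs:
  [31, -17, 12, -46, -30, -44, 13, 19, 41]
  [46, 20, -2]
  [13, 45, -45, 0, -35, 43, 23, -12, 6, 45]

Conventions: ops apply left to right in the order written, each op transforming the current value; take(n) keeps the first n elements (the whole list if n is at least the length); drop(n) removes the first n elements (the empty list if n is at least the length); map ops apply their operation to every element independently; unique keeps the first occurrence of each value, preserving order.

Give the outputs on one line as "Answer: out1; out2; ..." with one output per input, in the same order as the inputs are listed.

[40, -8, 21, -37, -21, -35, 22, 28, 50]; [55, 29, 7]; [22, 54, -36, 9, -26, 52, 32, -3, 15]

Execution, op by op:
  [31, -17, 12, -46, -30, -44, 13, 19, 41] -> [40, -8, 21, -37, -21, -35, 22, 28, 50] -> [40, -8, 21, -37, -21, -35, 22, 28, 50]
  [46, 20, -2] -> [55, 29, 7] -> [55, 29, 7]
  [13, 45, -45, 0, -35, 43, 23, -12, 6, 45] -> [22, 54, -36, 9, -26, 52, 32, -3, 15, 54] -> [22, 54, -36, 9, -26, 52, 32, -3, 15]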